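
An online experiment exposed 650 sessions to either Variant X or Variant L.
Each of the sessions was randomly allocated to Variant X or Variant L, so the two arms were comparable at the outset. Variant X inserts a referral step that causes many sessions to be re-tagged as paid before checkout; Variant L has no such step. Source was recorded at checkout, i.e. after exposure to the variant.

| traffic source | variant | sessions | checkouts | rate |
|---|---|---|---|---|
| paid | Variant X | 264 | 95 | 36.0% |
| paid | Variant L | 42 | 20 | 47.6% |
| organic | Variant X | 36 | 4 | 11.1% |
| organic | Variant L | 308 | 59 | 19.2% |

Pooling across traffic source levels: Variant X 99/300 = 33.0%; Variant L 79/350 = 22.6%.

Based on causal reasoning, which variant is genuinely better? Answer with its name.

Variant X

Stratifying would compare variants among sessions the variants themselves sorted into traffic source groups — a form of selection on an intermediate. The unconditioned pooled rates give the total causal effect.
Pooled: Variant X 33.0% vs Variant L 22.6%; Variant X is higher overall.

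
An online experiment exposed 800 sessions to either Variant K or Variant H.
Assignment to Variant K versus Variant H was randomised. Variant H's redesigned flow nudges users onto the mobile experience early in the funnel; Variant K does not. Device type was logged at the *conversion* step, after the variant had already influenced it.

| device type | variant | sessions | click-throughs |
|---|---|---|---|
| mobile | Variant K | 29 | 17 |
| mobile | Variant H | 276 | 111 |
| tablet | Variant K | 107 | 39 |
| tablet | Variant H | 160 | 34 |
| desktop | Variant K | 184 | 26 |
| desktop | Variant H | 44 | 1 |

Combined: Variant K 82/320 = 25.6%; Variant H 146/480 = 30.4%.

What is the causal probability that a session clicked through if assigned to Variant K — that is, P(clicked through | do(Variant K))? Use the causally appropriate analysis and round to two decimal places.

0.26

Within every device type level Variant K has the higher rate, yet pooled Variant H does — Simpson's reversal.
Device type is recorded after the variant and is itself shifted by it — it sits on the causal path from variant to outcome. Conditioning on a mediator would strip out part of the effect we want; the pooled comparison gives the total causal effect.
So P(outcome | do(Variant K)) is just the pooled rate for Variant K: 82/320 = 0.256.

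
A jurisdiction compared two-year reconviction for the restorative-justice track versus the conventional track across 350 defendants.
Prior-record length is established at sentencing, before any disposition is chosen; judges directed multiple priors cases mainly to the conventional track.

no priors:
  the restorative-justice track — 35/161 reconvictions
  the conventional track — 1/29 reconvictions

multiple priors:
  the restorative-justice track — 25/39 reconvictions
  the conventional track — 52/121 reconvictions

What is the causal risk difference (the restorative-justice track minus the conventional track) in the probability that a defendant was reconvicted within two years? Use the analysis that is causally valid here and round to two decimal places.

+0.20

Here prior-record length is a common cause — it drives both which disposition a case falls under and the outcome. The crude comparison mixes populations; the stratum-specific rates are the causally relevant ones.
Adjusting over the population distribution of prior-record length: 0.543·(0.217−0.034) + 0.457·(0.641−0.430) = +0.196.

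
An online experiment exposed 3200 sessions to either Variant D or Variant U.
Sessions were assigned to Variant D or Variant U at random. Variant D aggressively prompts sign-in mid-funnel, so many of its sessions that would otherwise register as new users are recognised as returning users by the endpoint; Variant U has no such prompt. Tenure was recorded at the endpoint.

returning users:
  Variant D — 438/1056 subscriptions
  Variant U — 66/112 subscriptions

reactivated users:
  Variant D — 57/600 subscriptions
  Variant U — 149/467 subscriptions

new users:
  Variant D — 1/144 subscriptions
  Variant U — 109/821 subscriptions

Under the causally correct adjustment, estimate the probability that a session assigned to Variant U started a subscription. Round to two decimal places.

0.23

User tenure lies on the pathway variant → user tenure → outcome, so adjusting for it blocks the indirect effect. For the total causal effect of variant, use the unadjusted pooled rates.
So P(outcome | do(Variant U)) is just the pooled rate for Variant U: 324/1400 = 0.231.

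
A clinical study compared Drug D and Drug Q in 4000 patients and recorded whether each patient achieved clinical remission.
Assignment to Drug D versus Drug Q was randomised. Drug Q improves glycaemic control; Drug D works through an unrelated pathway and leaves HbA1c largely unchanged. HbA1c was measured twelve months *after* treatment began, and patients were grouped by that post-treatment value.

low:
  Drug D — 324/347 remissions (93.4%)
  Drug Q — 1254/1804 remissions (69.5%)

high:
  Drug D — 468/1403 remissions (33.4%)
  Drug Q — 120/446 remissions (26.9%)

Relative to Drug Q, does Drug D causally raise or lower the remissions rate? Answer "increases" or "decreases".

decreases

Drug D is higher inside every HbA1c stratum but Drug Q is higher in aggregate. Whether to stratify depends on how HbA1c relates to the drug.
The distribution of HbA1c is itself part of what the drug does — it is an intermediate outcome. Holding it fixed would remove that part of the effect; the total effect is the pooled difference.
Pooled: Drug D 45.3% vs Drug Q 61.1%; Drug Q is higher overall.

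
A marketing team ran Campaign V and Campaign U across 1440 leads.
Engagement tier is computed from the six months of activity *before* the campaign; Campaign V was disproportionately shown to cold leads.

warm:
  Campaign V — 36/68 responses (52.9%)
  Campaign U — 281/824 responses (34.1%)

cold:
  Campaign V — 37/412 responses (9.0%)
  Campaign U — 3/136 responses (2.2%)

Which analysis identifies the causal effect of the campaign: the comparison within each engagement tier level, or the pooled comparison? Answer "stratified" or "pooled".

stratified

Engagement tier satisfies the back-door criterion: it is not a descendant of the campaign, and it blocks the spurious path from campaign to outcome. Adjusting for it (i.e., using the within-engagement tier rates) gives the causal effect.
Within each level — warm: 52.9% vs 34.1%; cold: 9.0% vs 2.2% — Campaign V is higher every time.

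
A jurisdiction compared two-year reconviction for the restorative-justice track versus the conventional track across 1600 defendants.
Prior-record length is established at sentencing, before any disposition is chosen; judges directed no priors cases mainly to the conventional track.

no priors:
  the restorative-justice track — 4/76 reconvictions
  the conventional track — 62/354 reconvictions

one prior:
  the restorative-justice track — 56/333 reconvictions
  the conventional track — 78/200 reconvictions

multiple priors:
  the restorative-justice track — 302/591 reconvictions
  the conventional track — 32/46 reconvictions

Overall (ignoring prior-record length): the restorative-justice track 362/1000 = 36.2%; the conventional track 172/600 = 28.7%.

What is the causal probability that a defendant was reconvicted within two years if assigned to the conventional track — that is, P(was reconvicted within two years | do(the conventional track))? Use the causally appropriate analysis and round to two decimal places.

0.45

Prior-record length is set before the disposition has any effect — it is not caused by the disposition — and it independently drives the outcome. That makes it a confounder, so the causal comparison is within prior-record length levels.
Standardising the conventional track to the population prior-record length mix: 0.269·62/354 + 0.333·78/200 + 0.398·32/46 = 0.454.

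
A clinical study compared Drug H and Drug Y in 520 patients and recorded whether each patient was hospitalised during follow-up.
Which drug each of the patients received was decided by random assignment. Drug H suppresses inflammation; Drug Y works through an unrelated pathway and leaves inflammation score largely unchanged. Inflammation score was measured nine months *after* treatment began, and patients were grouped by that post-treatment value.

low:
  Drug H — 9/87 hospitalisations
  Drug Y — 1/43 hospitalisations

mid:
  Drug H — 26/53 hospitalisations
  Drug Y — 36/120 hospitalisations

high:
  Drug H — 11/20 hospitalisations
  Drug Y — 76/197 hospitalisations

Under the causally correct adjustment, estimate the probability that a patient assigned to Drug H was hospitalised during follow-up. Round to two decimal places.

0.29

Inflammation score is recorded after the drug and is itself shifted by it — it sits on the causal path from drug to outcome. Conditioning on a mediator would strip out part of the effect we want; the pooled comparison gives the total causal effect.
So P(outcome | do(Drug H)) is just the pooled rate for Drug H: 46/160 = 0.287.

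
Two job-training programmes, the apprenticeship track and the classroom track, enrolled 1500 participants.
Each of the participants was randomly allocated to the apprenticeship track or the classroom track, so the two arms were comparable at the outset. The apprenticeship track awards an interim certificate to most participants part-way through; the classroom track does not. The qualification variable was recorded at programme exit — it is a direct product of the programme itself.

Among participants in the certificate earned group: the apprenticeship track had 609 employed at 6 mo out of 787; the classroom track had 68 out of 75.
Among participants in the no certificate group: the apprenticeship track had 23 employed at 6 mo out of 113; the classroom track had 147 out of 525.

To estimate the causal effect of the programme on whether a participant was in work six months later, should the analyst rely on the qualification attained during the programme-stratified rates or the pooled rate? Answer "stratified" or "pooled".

pooled

The qualification attained during the programme-specific comparison favours the classroom track throughout, but the pooled figures favour the apprenticeship track. The question is whether to condition on qualification attained during the programme.
Qualification attained during the programme is recorded after the programme and is itself shifted by it — it sits on the causal path from programme to outcome. Conditioning on a mediator would strip out part of the effect we want; the pooled comparison gives the total causal effect.
Pooled: the apprenticeship track 70.2% vs the classroom track 35.8%; the apprenticeship track is higher overall.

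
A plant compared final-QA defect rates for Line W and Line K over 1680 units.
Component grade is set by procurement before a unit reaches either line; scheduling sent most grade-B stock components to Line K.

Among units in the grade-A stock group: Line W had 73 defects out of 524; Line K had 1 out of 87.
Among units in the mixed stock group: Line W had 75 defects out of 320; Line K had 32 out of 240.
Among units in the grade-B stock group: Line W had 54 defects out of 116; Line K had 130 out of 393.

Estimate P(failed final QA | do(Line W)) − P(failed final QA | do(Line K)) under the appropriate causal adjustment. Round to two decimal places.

The stratified and pooled comparisons disagree (Line K wins within each component grade; Line W wins overall), so the answer turns on the causal role of component grade.
Nothing the line does changes component grade; the imbalance is an allocation artefact. With component grade also predicting the outcome, the pooled figure is confounded, and the within-stratum comparison is the causal one.
Adjusting over the population distribution of component grade: 0.364·(0.139−0.011) + 0.333·(0.234−0.133) + 0.303·(0.466−0.331) = +0.121.

+0.12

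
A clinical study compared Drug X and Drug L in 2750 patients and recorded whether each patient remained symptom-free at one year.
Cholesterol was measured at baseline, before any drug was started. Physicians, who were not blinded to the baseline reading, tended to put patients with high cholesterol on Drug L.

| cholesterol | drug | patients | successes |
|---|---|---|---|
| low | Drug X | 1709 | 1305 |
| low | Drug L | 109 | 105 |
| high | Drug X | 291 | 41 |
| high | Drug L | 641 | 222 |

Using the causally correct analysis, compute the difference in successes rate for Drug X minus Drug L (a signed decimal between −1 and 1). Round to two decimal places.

-0.20

Drug L is higher inside every cholesterol stratum but Drug X is higher in aggregate. Whether to stratify depends on how cholesterol relates to the drug.
The imbalance in cholesterol arose from how patients were allocated, not from anything the drug did; and cholesterol independently affects the outcome. The pooled gap is confounded — condition on cholesterol.
Adjusting over the population distribution of cholesterol: 0.661·(0.764−0.963) + 0.339·(0.141−0.346) = -0.202.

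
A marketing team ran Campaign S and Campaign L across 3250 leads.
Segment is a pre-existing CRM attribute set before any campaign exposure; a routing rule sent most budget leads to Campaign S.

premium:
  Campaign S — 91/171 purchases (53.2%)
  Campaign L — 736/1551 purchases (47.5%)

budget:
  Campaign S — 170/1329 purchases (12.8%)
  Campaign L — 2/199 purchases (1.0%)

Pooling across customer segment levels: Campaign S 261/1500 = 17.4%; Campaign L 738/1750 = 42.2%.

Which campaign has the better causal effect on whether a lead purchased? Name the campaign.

Campaign S

Within every customer segment level Campaign S has the higher rate, yet pooled Campaign L does — Simpson's reversal.
Customer segment differs across campaigns for reasons unrelated to any effect of the campaign itself, and it separately predicts the outcome — a classic confounder. We must compare within customer segment levels.
Within each level — premium: 53.2% vs 47.5%; budget: 12.8% vs 1.0% — Campaign S is higher every time.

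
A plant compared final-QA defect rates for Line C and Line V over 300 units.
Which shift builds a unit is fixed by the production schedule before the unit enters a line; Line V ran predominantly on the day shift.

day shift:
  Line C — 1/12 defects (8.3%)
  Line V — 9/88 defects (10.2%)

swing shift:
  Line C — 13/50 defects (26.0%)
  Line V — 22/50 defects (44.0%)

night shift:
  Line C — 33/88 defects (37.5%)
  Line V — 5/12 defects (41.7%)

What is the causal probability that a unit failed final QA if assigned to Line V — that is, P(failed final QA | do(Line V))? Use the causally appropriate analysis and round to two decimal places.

0.32

Nothing the line does changes shift; the imbalance is an allocation artefact. With shift also predicting the outcome, the pooled figure is confounded, and the within-stratum comparison is the causal one.
Standardising Line V to the population shift mix: 0.333·9/88 + 0.333·22/50 + 0.333·5/12 = 0.320.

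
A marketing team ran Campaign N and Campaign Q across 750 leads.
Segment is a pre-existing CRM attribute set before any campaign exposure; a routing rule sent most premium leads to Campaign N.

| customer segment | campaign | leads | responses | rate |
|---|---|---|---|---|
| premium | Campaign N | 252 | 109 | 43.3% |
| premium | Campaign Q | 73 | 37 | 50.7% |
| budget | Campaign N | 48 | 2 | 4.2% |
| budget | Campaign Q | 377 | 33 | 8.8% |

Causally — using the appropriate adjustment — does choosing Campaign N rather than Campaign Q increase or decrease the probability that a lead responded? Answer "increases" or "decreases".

decreases

Within every customer segment level Campaign Q has the higher rate, yet pooled Campaign N does — Simpson's reversal.
The imbalance in customer segment arose from how leads were allocated, not from anything the campaign did; and customer segment independently affects the outcome. The pooled gap is confounded — condition on customer segment.
Within each level — premium: 43.3% vs 50.7%; budget: 4.2% vs 8.8% — Campaign Q is higher every time.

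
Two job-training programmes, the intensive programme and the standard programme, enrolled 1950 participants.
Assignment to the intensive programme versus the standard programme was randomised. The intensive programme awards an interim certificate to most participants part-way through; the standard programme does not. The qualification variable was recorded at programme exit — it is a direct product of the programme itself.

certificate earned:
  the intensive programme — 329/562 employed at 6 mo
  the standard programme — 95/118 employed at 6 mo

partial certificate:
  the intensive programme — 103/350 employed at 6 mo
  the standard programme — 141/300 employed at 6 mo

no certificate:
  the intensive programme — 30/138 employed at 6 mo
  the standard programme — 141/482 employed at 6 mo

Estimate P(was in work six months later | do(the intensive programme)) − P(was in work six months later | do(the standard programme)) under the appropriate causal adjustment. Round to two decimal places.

+0.02

Within every qualification attained during the programme level the standard programme has the higher rate, yet pooled the intensive programme does — Simpson's reversal.
Because the programme influences qualification attained during the programme, qualification attained during the programme is a post-treatment mediator, not a confounder. Stratifying on it would bias the estimate; the causal effect is the crude pooled difference.
The causal difference is the pooled difference: 0.440 − 0.419 = +0.021.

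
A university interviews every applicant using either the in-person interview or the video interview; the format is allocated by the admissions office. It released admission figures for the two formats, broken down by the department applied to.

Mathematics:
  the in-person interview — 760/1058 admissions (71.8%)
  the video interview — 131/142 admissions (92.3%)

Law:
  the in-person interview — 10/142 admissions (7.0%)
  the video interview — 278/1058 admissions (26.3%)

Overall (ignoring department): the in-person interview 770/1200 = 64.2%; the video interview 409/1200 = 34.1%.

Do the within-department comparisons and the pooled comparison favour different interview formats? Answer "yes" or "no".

yes

Within each department level (Mathematics 71.8% vs 92.3%; Law 7.0% vs 26.3%), the video interview has the higher rate every time. Pooled: 64.2% vs 34.1% — the in-person interview has the higher rate overall. The two comparisons disagree.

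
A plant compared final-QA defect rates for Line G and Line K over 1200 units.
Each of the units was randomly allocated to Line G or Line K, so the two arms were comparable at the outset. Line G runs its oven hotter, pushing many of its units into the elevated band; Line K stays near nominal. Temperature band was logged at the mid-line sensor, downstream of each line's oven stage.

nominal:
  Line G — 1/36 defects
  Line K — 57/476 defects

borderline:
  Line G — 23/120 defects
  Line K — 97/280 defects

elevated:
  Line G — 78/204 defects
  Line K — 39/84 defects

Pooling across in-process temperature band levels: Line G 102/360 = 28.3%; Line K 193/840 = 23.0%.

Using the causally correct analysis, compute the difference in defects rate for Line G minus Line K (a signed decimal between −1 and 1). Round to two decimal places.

Stratifying would compare lines among units the lines themselves sorted into in-process temperature band groups — a form of selection on an intermediate. The unconditioned pooled rates give the total causal effect.
The causal difference is the pooled difference: 0.283 − 0.230 = +0.054.

+0.05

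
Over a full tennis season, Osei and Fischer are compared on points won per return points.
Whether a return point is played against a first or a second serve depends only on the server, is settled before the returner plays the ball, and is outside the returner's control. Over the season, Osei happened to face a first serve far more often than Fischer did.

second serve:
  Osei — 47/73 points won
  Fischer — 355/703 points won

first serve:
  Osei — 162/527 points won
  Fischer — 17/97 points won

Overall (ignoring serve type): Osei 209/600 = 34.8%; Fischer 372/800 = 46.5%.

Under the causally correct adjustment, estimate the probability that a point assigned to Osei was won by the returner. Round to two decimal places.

Serve type is set before the player has any effect — it is not caused by the player — and it independently drives the outcome. That makes it a confounder, so the causal comparison is within serve type levels.
Standardising Osei to the population serve type mix: 0.554·47/73 + 0.446·162/527 = 0.494.

0.49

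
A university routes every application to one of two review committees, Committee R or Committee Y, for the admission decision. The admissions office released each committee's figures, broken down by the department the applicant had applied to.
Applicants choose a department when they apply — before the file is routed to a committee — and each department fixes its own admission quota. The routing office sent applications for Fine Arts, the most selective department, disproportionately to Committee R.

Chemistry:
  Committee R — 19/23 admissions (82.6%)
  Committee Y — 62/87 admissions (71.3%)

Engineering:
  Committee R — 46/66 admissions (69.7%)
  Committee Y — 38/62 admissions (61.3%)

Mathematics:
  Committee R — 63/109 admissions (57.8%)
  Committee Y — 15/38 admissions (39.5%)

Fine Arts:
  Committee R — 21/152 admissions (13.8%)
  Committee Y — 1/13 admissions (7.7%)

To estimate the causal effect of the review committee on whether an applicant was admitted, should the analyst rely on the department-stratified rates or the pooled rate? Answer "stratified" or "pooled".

stratified

Within every department level Committee R has the higher rate, yet pooled Committee Y does — Simpson's reversal.
Nothing the review committee does changes department; the imbalance is an allocation artefact. With department also predicting the outcome, the pooled figure is confounded, and the within-stratum comparison is the causal one.
Within each level — Chemistry: 82.6% vs 71.3%; Engineering: 69.7% vs 61.3%; Mathematics: 57.8% vs 39.5%; Fine Arts: 13.8% vs 7.7% — Committee R is higher every time.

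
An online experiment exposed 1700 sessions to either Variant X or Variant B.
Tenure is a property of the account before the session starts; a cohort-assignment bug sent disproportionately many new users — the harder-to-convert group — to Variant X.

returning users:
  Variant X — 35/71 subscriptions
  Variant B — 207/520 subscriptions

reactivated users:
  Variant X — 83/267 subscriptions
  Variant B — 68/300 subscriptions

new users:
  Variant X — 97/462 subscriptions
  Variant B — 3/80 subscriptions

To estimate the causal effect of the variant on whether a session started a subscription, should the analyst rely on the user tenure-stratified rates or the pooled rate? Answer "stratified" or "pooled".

stratified

Nothing the variant does changes user tenure; the imbalance is an allocation artefact. With user tenure also predicting the outcome, the pooled figure is confounded, and the within-stratum comparison is the causal one.
Within each level — returning users: 49.3% vs 39.8%; reactivated users: 31.1% vs 22.7%; new users: 21.0% vs 3.8% — Variant X is higher every time.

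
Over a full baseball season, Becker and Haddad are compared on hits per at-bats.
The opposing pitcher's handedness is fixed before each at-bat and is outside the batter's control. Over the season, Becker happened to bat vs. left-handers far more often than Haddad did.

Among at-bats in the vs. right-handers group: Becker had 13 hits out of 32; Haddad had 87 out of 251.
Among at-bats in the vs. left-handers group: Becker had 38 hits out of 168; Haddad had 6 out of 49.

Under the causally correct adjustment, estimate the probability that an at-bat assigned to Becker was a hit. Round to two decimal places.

0.33

Pitcher handedness satisfies the back-door criterion: it is not a descendant of the player, and it blocks the spurious path from player to outcome. Adjusting for it (i.e., using the within-pitcher handedness rates) gives the causal effect.
Standardising Becker to the population pitcher handedness mix: 0.566·13/32 + 0.434·38/168 = 0.328.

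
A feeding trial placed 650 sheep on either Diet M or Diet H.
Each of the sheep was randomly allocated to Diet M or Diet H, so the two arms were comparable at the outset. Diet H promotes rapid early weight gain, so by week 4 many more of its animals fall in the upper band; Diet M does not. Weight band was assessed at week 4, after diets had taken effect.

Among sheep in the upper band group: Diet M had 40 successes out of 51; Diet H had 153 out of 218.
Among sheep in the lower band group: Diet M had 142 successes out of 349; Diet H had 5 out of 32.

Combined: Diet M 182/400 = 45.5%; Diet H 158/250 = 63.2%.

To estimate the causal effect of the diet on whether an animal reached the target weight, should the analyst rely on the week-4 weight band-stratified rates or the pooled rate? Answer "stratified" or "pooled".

pooled

Within every week-4 weight band level Diet M has the higher rate, yet pooled Diet H does — Simpson's reversal.
Week-4 weight band here is a post-treatment variable shaped by the diet; conditioning on it would introduce bias rather than remove it. The overall comparison is the causal one.
Pooled: Diet M 45.5% vs Diet H 63.2%; Diet H is higher overall.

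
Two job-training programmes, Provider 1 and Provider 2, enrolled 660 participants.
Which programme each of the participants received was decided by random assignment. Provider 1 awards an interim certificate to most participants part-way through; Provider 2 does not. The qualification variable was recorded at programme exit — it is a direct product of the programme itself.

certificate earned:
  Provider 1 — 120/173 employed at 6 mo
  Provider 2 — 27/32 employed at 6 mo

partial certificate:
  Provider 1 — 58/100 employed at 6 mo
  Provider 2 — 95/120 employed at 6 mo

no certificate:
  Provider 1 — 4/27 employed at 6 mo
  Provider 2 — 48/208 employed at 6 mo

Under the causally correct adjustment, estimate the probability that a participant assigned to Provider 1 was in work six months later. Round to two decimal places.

The stratified and pooled comparisons disagree (Provider 2 wins within each qualification attained during the programme; Provider 1 wins overall), so the answer turns on the causal role of qualification attained during the programme.
Qualification attained during the programme lies on the pathway programme → qualification attained during the programme → outcome, so adjusting for it blocks the indirect effect. For the total causal effect of programme, use the unadjusted pooled rates.
So P(outcome | do(Provider 1)) is just the pooled rate for Provider 1: 182/300 = 0.607.

0.61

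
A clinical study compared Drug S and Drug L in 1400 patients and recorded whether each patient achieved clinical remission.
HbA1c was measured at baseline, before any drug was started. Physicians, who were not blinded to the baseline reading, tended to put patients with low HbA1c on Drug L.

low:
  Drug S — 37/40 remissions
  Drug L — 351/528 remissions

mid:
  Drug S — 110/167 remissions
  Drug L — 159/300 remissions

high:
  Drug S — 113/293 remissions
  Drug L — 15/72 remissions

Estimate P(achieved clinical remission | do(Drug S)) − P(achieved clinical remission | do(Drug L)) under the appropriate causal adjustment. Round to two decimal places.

+0.19

Here HbA1c is a common cause — it drives both which drug a case falls under and the outcome. The crude comparison mixes populations; the stratum-specific rates are the causally relevant ones.
Adjusting over the population distribution of HbA1c: 0.406·(0.925−0.665) + 0.334·(0.659−0.530) + 0.261·(0.386−0.208) = +0.195.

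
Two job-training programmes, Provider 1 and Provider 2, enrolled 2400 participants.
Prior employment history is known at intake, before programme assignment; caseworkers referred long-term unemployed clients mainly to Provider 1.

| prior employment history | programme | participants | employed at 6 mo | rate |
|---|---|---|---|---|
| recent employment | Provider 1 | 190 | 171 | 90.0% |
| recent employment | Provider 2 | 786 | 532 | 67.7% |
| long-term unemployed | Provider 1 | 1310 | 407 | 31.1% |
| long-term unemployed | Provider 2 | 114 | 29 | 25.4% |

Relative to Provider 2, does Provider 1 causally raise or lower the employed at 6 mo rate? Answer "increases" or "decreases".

The stratified and pooled comparisons disagree (Provider 1 wins within each prior employment history; Provider 2 wins overall), so the answer turns on the causal role of prior employment history.
The imbalance in prior employment history arose from how participants were allocated, not from anything the programme did; and prior employment history independently affects the outcome. The pooled gap is confounded — condition on prior employment history.
Within each level — recent employment: 90.0% vs 67.7%; long-term unemployed: 31.1% vs 25.4% — Provider 1 is higher every time.

increases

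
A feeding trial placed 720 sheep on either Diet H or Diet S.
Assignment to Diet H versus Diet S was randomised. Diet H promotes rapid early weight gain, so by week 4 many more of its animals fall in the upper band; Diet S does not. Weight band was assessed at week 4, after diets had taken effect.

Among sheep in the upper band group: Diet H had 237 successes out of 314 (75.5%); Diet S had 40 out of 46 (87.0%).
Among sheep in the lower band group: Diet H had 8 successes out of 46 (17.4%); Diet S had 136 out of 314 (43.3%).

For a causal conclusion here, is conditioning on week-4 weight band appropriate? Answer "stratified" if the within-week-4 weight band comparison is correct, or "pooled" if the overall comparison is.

The distribution of week-4 weight band is itself part of what the diet does — it is an intermediate outcome. Holding it fixed would remove that part of the effect; the total effect is the pooled difference.
Pooled: Diet H 68.1% vs Diet S 48.9%; Diet H is higher overall.

pooled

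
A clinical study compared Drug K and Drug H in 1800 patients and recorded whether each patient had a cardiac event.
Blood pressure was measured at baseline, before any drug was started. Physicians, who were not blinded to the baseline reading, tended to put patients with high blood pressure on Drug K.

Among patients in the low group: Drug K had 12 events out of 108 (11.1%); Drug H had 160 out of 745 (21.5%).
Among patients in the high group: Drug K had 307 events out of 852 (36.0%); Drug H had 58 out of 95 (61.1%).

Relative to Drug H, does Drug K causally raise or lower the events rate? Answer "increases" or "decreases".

Blood pressure is set before the drug has any effect — it is not caused by the drug — and it independently drives the outcome. That makes it a confounder, so the causal comparison is within blood pressure levels.
Within each level — low: 11.1% vs 21.5%; high: 36.0% vs 61.1% — Drug K is lower every time.

decreases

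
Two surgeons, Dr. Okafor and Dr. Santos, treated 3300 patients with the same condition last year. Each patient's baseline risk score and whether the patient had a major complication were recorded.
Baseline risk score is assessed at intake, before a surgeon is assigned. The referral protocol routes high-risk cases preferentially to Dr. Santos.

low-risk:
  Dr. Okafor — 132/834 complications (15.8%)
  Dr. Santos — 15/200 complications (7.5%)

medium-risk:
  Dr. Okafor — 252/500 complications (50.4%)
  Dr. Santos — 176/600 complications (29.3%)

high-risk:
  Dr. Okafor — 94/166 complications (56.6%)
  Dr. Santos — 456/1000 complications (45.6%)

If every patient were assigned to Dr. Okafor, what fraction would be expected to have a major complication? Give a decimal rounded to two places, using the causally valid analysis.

0.42

Dr. Santos is lower inside every baseline risk score stratum but Dr. Okafor is lower in aggregate. Whether to stratify depends on how baseline risk score relates to the surgeon.
Baseline risk score differs across surgeons for reasons unrelated to any effect of the surgeon itself, and it separately predicts the outcome — a classic confounder. We must compare within baseline risk score levels.
Standardising Dr. Okafor to the population baseline risk score mix: 0.313·132/834 + 0.333·252/500 + 0.353·94/166 = 0.418.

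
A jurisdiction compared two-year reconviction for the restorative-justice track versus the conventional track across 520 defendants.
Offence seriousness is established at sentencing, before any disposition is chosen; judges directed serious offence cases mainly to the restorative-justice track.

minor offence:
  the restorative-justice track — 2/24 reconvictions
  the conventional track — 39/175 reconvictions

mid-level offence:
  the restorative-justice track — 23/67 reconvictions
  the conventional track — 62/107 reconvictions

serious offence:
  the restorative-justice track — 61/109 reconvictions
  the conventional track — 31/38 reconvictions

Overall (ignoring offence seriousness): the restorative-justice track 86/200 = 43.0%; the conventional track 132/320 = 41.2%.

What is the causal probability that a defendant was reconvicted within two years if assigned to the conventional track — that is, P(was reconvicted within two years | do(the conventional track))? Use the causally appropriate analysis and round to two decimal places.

0.51

The stratified and pooled comparisons disagree (the restorative-justice track wins within each offence seriousness; the conventional track wins overall), so the answer turns on the causal role of offence seriousness.
Offence seriousness differs across dispositions for reasons unrelated to any effect of the disposition itself, and it separately predicts the outcome — a classic confounder. We must compare within offence seriousness levels.
Standardising the conventional track to the population offence seriousness mix: 0.383·39/175 + 0.335·62/107 + 0.283·31/38 = 0.510.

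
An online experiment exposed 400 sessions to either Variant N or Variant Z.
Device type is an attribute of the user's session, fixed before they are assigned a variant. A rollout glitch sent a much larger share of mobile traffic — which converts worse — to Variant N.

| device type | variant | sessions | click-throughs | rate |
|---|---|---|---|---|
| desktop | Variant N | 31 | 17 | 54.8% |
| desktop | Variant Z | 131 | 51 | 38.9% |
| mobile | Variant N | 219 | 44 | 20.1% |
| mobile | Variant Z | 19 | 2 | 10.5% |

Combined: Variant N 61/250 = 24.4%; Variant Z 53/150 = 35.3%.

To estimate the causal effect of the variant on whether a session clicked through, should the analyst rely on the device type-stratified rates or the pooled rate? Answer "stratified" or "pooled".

Here device type is a common cause — it drives both which variant a case falls under and the outcome. The crude comparison mixes populations; the stratum-specific rates are the causally relevant ones.
Within each level — desktop: 54.8% vs 38.9%; mobile: 20.1% vs 10.5% — Variant N is higher every time.

stratified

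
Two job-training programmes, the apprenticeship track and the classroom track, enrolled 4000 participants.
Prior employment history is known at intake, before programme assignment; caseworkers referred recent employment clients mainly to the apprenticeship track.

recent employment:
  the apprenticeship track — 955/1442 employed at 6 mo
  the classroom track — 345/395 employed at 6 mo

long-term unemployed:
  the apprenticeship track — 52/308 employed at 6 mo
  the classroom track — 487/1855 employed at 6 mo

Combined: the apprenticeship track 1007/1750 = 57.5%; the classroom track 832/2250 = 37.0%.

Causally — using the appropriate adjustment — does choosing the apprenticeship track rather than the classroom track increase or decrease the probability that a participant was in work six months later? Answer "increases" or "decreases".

decreases

The stratified and pooled comparisons disagree (the classroom track wins within each prior employment history; the apprenticeship track wins overall), so the answer turns on the causal role of prior employment history.
Prior employment history is set before the programme has any effect — it is not caused by the programme — and it independently drives the outcome. That makes it a confounder, so the causal comparison is within prior employment history levels.
Within each level — recent employment: 66.2% vs 87.3%; long-term unemployed: 16.9% vs 26.3% — the classroom track is higher every time.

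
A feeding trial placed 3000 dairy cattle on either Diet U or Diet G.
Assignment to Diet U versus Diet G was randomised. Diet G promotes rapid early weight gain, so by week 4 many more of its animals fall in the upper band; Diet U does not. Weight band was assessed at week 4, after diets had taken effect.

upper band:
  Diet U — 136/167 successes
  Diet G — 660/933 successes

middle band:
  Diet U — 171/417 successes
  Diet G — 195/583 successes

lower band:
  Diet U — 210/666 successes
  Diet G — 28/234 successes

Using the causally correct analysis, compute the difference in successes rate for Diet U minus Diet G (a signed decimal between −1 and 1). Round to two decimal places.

Week-4 weight band is recorded after the diet and is itself shifted by it — it sits on the causal path from diet to outcome. Conditioning on a mediator would strip out part of the effect we want; the pooled comparison gives the total causal effect.
The causal difference is the pooled difference: 0.414 − 0.505 = -0.091.

-0.09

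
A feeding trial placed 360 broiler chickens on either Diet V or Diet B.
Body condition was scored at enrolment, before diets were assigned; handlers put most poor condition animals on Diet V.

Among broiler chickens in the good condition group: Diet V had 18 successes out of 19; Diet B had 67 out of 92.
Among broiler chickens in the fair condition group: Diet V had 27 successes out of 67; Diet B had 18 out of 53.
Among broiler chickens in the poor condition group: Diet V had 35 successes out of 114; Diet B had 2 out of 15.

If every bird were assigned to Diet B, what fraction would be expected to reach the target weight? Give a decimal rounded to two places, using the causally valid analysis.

Nothing the diet does changes starting body condition; the imbalance is an allocation artefact. With starting body condition also predicting the outcome, the pooled figure is confounded, and the within-stratum comparison is the causal one.
Standardising Diet B to the population starting body condition mix: 0.308·67/92 + 0.333·18/53 + 0.358·2/15 = 0.386.

0.39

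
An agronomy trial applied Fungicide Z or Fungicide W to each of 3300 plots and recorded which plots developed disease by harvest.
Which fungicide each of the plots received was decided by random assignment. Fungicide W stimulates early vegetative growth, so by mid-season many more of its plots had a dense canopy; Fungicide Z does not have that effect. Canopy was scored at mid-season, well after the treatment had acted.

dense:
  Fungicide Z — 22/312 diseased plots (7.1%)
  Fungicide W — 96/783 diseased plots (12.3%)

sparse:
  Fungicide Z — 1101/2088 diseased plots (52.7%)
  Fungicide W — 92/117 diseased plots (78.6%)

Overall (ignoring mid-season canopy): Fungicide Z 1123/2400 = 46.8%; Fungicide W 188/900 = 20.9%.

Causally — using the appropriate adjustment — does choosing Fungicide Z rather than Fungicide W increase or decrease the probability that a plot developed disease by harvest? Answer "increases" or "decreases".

The stratified and pooled comparisons disagree (Fungicide Z wins within each mid-season canopy; Fungicide W wins overall), so the answer turns on the causal role of mid-season canopy.
The distribution of mid-season canopy is itself part of what the fungicide does — it is an intermediate outcome. Holding it fixed would remove that part of the effect; the total effect is the pooled difference.
Pooled: Fungicide Z 46.8% vs Fungicide W 20.9%; Fungicide W is lower overall.

increases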